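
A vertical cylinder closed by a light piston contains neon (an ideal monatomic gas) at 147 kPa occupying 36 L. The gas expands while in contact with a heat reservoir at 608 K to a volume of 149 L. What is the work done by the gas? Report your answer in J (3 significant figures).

W ≈ 7520 J

Isothermal: W = nRT ln(V₂/V₁) = P₁V₁ ln(V₂/V₁).
P₁V₁ = (147 kPa)(36 L) = 5292 J.
W = 5292 × ln(149/36) = 5292 × 1.42
W_by_gas = 7517 J.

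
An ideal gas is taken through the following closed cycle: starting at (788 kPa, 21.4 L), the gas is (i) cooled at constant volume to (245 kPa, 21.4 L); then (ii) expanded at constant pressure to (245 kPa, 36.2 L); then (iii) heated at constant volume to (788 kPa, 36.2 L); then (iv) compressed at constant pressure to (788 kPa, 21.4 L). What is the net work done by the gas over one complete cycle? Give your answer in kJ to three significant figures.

W_net ≈ -8.04 kJ

Constant-volume legs do no work.
W(ii) = (245)(36.2 − 21.4) = 3626 J; W(iv) = (788)(21.4 − 36.2) = -11662 J.
W_net = 3626 − 11662 = -8036 J (the counter-clockwise enclosed area).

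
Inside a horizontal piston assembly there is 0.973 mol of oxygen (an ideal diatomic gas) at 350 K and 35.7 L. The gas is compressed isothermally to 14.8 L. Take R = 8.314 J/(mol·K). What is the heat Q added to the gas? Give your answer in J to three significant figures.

Isothermal ⇒ ΔU = 0, so Q = W = nRT ln(V₂/V₁).
Q = (0.973)(8.314)(350) ln(14.8/35.7) = 2831 × -0.8805 = -2493 J.

Q ≈ -2490 J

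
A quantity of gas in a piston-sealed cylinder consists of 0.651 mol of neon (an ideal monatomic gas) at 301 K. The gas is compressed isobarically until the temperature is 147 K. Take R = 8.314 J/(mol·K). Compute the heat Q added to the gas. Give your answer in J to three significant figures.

Q ≈ -2080 J

Isobaric: W = nRΔT = (0.651)(8.314)(-154) = -833.5 J.
ΔU = nCᵥΔT with Cᵥ = 3R/2: ΔU = (0.651)(12.47)(-154) = -1250 J.
Q = ΔU + W = -1250 − 833.5 = -2084 J.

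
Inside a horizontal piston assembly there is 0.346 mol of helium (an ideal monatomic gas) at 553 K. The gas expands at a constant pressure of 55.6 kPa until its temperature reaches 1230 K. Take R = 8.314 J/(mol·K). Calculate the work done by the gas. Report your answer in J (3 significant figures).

Isobaric: W = P ΔV = nR ΔT.
W = (0.346)(8.314)(1230 − 553) = 1947 J.

W ≈ 1950 J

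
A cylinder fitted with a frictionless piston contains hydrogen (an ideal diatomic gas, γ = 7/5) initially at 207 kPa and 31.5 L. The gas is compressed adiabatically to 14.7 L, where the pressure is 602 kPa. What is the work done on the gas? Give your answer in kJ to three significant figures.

Adiabatic: W = (P₁V₁ − P₂V₂)/(γ − 1) with γ = 7/5.
P₁V₁ = 6520 J, P₂V₂ = 8849 J.
W = (6520 − 8849) / 0.4 = -5822 J.
Work on gas = −W_by = 5822 J.

W ≈ 5.82 kJ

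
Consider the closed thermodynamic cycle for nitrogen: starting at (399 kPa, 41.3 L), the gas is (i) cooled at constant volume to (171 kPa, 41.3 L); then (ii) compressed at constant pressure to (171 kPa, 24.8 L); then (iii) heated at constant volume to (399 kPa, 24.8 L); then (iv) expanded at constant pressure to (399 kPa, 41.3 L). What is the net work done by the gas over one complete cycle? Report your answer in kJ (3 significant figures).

Constant-volume legs do no work.
W(ii) = (171)(24.8 − 41.3) = -2821 J; W(iv) = (399)(41.3 − 24.8) = 6583 J.
W_net = -2821 + 6583 = 3762 J (the clockwise enclosed area).

W_net ≈ 3.76 kJ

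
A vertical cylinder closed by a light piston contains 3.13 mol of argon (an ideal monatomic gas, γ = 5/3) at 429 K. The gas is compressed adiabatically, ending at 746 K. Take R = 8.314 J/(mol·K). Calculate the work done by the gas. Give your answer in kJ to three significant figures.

W ≈ -12.4 kJ

Adiabatic ⇒ Q = 0, so W_by = −ΔU = nCᵥ(T₁ − T₂).
Cᵥ = 3R/2 = 12.47 J/(mol·K).
W = (3.13)(12.47)(429 − 746) = -12374 J.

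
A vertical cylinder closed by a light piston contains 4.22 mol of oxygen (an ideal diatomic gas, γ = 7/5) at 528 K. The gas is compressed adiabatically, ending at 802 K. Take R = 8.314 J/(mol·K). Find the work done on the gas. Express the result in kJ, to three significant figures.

W ≈ 24.0 kJ

Adiabatic ⇒ Q = 0, so W_by = −ΔU = nCᵥ(T₁ − T₂).
Cᵥ = 5R/2 = 20.79 J/(mol·K).
W = (4.22)(20.79)(528 − 802) = -24033 J.
Work on gas = −W_by = 24033 J.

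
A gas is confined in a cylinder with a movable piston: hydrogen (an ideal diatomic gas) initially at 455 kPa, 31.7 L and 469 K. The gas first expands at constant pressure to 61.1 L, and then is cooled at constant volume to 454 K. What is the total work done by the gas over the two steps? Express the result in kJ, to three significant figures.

W_total ≈ 13.4 kJ

Step 1 (isobaric): W = PΔV = (455 kPa)(61.1 − 31.7 L) = 13377 J.
Step 2 (isochoric): W = 0 (constant volume).
W_total = 13377 + 0 = 13377 J.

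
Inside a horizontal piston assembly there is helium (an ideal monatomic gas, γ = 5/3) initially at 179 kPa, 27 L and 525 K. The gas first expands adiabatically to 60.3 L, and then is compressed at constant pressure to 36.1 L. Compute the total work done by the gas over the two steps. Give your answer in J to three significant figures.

W_total ≈ 1870 J

Step 1 (adiabatic): W = (P₁V₁ − P₂V₂)/(γ−1) = (4833 − 2829)/0.667 = 3007 J.
After step 1: P = 46.91 kPa, V = 60.3 L, T = 307.3 K.
Step 2 (isobaric): W = PΔV = (46.91 kPa)(36.1 − 60.3 L) = -1135 J.
W_total = 3007 − 1135 = 1871 J.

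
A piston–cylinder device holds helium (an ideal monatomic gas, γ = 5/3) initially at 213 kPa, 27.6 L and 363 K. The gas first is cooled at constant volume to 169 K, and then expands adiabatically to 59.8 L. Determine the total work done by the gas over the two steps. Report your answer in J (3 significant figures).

W_total ≈ 1650 J

Step 1 (isochoric): W = 0 (constant volume).
After step 1: P = 99.17 kPa (V unchanged).
Step 2 (adiabatic): W = (P₁V₁ − P₂V₂)/(γ−1) = (2737 − 1635)/0.667 = 1654 J.
W_total = 0 + 1654 = 1654 J.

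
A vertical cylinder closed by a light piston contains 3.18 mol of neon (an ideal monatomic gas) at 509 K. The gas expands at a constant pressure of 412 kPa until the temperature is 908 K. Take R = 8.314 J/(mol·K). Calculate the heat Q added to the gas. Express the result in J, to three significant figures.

Isobaric: W = nRΔT = (3.18)(8.314)(399) = 10549 J.
ΔU = nCᵥΔT with Cᵥ = 3R/2: ΔU = (3.18)(12.47)(399) = 15823 J.
Q = ΔU + W = 15823 + 10549 = 26372 J.

Q ≈ 26400 J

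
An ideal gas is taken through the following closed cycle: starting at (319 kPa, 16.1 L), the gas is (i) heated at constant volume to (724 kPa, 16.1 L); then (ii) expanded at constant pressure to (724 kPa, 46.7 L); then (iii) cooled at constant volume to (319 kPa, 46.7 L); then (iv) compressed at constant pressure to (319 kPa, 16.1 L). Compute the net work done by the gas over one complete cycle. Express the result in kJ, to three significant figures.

W_net ≈ 12.4 kJ

Constant-volume legs do no work.
W(ii) = (724)(46.7 − 16.1) = 22154 J; W(iv) = (319)(16.1 − 46.7) = -9761 J.
W_net = 22154 − 9761 = 12393 J (the clockwise enclosed area).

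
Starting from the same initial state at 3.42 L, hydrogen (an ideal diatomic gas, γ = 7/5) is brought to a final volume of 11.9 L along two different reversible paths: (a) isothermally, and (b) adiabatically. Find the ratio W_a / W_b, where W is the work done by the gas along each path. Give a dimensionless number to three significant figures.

Path (a) isothermal: W = P₁V₁ ln(V₂/V₁) → W_a/(P₁V₁) = 1.247.
Path (b) adiabatic: W = P₁V₁(1 − (V₁/V₂)^(γ−1))/(γ−1) → W_b/(P₁V₁) = 0.9818.
W_a / W_b = 1.247 / 0.9818 = 1.27.

W_a / W_b ≈ 1.27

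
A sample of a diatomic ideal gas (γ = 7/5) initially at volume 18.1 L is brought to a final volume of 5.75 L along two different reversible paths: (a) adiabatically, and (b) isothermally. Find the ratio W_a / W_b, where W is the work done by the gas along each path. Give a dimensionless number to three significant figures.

W_a / W_b ≈ 1.27

Path (a) adiabatic: W = P₁V₁(1 − (V₁/V₂)^(γ−1))/(γ−1) → W_a/(P₁V₁) = -1.455.
Path (b) isothermal: W = P₁V₁ ln(V₂/V₁) → W_b/(P₁V₁) = -1.147.
W_a / W_b = -1.455 / -1.147 = 1.269.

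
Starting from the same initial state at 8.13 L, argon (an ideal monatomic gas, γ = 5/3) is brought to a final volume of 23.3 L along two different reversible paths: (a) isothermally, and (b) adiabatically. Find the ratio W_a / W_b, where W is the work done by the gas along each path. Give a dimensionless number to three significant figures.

Path (a) isothermal: W = P₁V₁ ln(V₂/V₁) → W_a/(P₁V₁) = 1.053.
Path (b) adiabatic: W = P₁V₁(1 − (V₁/V₂)^(γ−1))/(γ−1) → W_b/(P₁V₁) = 0.7566.
W_a / W_b = 1.053 / 0.7566 = 1.392.

W_a / W_b ≈ 1.39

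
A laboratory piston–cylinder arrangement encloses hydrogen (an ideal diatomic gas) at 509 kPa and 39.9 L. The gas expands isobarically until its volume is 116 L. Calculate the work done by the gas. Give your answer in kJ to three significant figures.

W ≈ 38.7 kJ

Isobaric: W = P ΔV.
W = (509 kPa)(116 − 39.9 L) = (509)(76.1) = 38735 J.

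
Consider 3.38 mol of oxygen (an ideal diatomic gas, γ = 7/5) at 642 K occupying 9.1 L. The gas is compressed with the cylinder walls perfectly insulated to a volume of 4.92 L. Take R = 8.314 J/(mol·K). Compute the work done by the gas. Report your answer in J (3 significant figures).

Adiabatic: TV^(γ−1) = const with γ = 7/5.
T₂ = T₁ (V₁/V₂)^(γ−1) = 642 × (9.1/4.92)^0.4 = 642 × 1.279 = 821 K.
W_by = nCᵥ(T₁ − T₂) = (3.38)(20.79)(642 − 821) = -12578 J.

W ≈ -12600 J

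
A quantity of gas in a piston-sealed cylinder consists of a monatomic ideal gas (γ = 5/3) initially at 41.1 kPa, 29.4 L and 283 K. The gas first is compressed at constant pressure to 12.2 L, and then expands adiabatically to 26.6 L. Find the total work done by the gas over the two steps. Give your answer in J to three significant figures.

Step 1 (isobaric): W = PΔV = (41.1 kPa)(12.2 − 29.4 L) = -706.9 J.
After step 1: P = 41.1 kPa, V = 12.2 L, T = 117.4 K.
Step 2 (adiabatic): W = (P₁V₁ − P₂V₂)/(γ−1) = (501.4 − 298.2)/0.667 = 304.8 J.
W_total = -706.9 + 304.8 = -402.1 J.

W_total ≈ -402 J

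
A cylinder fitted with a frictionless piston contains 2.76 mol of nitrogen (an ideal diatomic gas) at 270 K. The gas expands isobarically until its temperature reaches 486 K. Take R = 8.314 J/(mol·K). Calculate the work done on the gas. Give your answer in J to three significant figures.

W ≈ -4960 J

Isobaric: W = P ΔV = nR ΔT.
W = (2.76)(8.314)(486 − 270) = 4956 J.
Work on gas = −W_by = -4956 J.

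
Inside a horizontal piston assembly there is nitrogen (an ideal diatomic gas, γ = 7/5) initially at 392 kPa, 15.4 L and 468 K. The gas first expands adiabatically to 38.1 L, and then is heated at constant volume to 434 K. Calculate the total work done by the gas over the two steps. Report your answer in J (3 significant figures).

Step 1 (adiabatic): W = (P₁V₁ − P₂V₂)/(γ−1) = (6037 − 4202)/0.4 = 4587 J.
Step 2 (isochoric): W = 0 (constant volume).
W_total = 4587 + 0 = 4587 J.

W_total ≈ 4590 J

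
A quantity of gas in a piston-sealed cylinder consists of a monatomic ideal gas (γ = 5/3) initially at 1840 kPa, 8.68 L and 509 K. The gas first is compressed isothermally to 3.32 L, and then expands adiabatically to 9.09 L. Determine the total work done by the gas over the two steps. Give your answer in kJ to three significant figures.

Step 1 (isothermal): W = P₁V₁ ln(V₂/V₁) = (15971) ln(3.32/8.68) = -15349 J.
After step 1: P = 4811 kPa, V = 3.32 L, T = 509 K.
Step 2 (adiabatic): W = (P₁V₁ − P₂V₂)/(γ−1) = (15971 − 8161)/0.667 = 11716 J.
W_total = -15349 + 11716 = -3633 J.

W_total ≈ -3.63 kJ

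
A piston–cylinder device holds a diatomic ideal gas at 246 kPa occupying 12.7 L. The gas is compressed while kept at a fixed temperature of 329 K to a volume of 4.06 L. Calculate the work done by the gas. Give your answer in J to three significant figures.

W ≈ -3560 J

Isothermal: W = nRT ln(V₂/V₁) = P₁V₁ ln(V₂/V₁).
P₁V₁ = (246 kPa)(12.7 L) = 3124 J.
W = 3124 × ln(4.06/12.7) = 3124 × -1.14
W_by_gas = -3563 J.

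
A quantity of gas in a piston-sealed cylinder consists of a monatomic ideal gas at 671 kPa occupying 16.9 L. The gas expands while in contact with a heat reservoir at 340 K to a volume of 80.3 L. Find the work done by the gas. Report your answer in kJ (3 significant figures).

W ≈ 17.7 kJ

Isothermal: W = nRT ln(V₂/V₁) = P₁V₁ ln(V₂/V₁).
P₁V₁ = (671 kPa)(16.9 L) = 11340 J.
W = 11340 × ln(80.3/16.9) = 11340 × 1.558
W_by_gas = 17673 J.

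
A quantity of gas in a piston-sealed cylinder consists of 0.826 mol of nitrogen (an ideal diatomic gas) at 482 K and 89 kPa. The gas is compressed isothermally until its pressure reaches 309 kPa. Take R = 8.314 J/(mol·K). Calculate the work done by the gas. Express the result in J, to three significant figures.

Isothermal process: W = nRT ln(V₂/V₁) = nRT ln(P₁/P₂).
W = (0.826)(8.314)(482) × ln(89/309)
  = 3310 × ln(0.288) = 3310 × -1.245
W_by_gas = -4120 J.

W ≈ -4120 J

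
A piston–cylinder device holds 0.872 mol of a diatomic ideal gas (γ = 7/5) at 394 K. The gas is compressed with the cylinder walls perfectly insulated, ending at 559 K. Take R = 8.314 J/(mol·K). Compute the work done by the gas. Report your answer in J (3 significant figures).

Adiabatic ⇒ Q = 0, so W_by = −ΔU = nCᵥ(T₁ − T₂).
Cᵥ = 5R/2 = 20.79 J/(mol·K).
W = (0.872)(20.79)(394 − 559) = -2991 J.

W ≈ -2990 J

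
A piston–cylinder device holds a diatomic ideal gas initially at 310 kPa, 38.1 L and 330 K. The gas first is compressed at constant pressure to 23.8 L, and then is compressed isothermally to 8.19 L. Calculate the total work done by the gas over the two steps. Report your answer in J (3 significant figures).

W_total ≈ -12300 J

Step 1 (isobaric): W = PΔV = (310 kPa)(23.8 − 38.1 L) = -4433 J.
After step 1: P = 310 kPa, V = 23.8 L, T = 206.1 K.
Step 2 (isothermal): W = P₁V₁ ln(V₂/V₁) = (7378) ln(8.19/23.8) = -7871 J.
W_total = -4433 − 7871 = -12304 J.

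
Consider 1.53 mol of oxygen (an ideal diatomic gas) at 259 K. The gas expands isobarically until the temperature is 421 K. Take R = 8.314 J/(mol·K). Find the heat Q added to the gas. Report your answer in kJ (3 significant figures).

Isobaric: W = nRΔT = (1.53)(8.314)(162) = 2061 J.
ΔU = nCᵥΔT with Cᵥ = 5R/2: ΔU = (1.53)(20.79)(162) = 5152 J.
Q = ΔU + W = 5152 + 2061 = 7212 J.

Q ≈ 7.21 kJ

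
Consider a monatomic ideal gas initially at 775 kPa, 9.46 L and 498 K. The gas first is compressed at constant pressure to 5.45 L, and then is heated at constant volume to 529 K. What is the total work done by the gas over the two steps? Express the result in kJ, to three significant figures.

Step 1 (isobaric): W = PΔV = (775 kPa)(5.45 − 9.46 L) = -3108 J.
Step 2 (isochoric): W = 0 (constant volume).
W_total = -3108 + 0 = -3108 J.

W_total ≈ -3.11 kJ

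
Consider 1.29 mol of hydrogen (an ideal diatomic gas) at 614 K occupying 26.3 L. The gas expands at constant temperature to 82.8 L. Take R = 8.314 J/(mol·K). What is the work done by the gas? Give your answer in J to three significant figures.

W ≈ 7550 J

Isothermal: W = nRT ln(V₂/V₁).
W = (1.29)(8.314)(614) × ln(82.8/26.3)
  = 6585 × 1.147
W_by_gas = 7552 J.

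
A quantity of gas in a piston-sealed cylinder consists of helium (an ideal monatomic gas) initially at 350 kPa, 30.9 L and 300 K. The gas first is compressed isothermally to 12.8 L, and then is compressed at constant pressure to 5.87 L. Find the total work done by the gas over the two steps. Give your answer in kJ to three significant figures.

Step 1 (isothermal): W = P₁V₁ ln(V₂/V₁) = (10815) ln(12.8/30.9) = -9531 J.
After step 1: P = 844.9 kPa, V = 12.8 L, T = 300 K.
Step 2 (isobaric): W = PΔV = (844.9 kPa)(5.87 − 12.8 L) = -5855 J.
W_total = -9531 − 5855 = -15387 J.

W_total ≈ -15.4 kJ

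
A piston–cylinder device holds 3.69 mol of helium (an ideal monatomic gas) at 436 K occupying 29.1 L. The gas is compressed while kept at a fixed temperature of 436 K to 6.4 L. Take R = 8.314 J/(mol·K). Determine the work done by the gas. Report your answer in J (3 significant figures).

Isothermal: W = nRT ln(V₂/V₁).
W = (3.69)(8.314)(436) × ln(6.4/29.1)
  = 13376 × -1.514
W_by_gas = -20257 J.

W ≈ -20300 J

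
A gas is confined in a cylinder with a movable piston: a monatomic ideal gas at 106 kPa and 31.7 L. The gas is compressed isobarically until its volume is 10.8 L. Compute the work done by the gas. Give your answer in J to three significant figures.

W ≈ -2220 J

Isobaric: W = P ΔV.
W = (106 kPa)(10.8 − 31.7 L) = (106)(-20.9) = -2215 J.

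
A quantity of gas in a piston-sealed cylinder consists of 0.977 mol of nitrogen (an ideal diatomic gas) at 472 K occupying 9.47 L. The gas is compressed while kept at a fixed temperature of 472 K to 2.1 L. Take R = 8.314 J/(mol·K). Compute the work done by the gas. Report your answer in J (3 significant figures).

Isothermal: W = nRT ln(V₂/V₁).
W = (0.977)(8.314)(472) × ln(2.1/9.47)
  = 3834 × -1.506
W_by_gas = -5775 J.

W ≈ -5770 J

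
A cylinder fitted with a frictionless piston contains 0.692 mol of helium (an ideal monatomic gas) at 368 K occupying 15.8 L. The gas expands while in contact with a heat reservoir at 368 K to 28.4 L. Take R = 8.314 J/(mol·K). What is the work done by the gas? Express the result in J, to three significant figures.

Isothermal: W = nRT ln(V₂/V₁).
W = (0.692)(8.314)(368) × ln(28.4/15.8)
  = 2117 × 0.5864
W_by_gas = 1241 J.

W ≈ 1240 J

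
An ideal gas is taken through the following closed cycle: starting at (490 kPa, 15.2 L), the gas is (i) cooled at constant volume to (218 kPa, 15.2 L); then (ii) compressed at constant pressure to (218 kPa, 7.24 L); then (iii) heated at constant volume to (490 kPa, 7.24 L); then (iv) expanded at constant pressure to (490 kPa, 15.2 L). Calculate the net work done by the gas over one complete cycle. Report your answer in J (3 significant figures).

Constant-volume legs do no work.
W(ii) = (218)(7.24 − 15.2) = -1735 J; W(iv) = (490)(15.2 − 7.24) = 3900 J.
W_net = -1735 + 3900 = 2165 J (the clockwise enclosed area).

W_net ≈ 2170 J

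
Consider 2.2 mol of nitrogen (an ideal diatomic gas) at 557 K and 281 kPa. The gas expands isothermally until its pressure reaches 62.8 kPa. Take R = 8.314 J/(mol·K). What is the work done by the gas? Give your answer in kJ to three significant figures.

W ≈ 15.3 kJ

Isothermal process: W = nRT ln(V₂/V₁) = nRT ln(P₁/P₂).
W = (2.2)(8.314)(557) × ln(281/62.8)
  = 10188 × ln(4.475) = 10188 × 1.498
W_by_gas = 15266 J.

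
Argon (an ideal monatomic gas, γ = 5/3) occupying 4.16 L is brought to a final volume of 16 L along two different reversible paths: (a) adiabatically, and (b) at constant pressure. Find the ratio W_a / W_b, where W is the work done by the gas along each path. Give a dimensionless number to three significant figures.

Path (a) adiabatic: W = P₁V₁(1 − (V₁/V₂)^(γ−1))/(γ−1) → W_a/(P₁V₁) = 0.889.
Path (b) isobaric: W = P₁(V₂ − V₁) → W_b/(P₁V₁) = 2.846.
W_a / W_b = 0.889 / 2.846 = 0.3123.

W_a / W_b ≈ 0.312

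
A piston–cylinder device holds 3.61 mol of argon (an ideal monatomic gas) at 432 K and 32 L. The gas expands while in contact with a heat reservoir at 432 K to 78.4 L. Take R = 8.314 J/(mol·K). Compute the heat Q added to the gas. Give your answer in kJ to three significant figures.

Isothermal ⇒ ΔU = 0, so Q = W = nRT ln(V₂/V₁).
Q = (3.61)(8.314)(432) ln(78.4/32) = 12966 × 0.8961 = 11619 J.

Q ≈ 11.6 kJ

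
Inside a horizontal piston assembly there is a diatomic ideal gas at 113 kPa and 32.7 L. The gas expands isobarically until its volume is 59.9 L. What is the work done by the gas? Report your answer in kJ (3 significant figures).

W ≈ 3.07 kJ

Isobaric: W = P ΔV.
W = (113 kPa)(59.9 − 32.7 L) = (113)(27.2) = 3074 J.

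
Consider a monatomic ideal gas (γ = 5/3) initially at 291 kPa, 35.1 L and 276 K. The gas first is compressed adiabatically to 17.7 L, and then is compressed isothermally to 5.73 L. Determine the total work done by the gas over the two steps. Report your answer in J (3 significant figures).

W_total ≈ -27000 J

Step 1 (adiabatic): W = (P₁V₁ − P₂V₂)/(γ−1) = (10214 − 16122)/0.667 = -8862 J.
After step 1: P = 910.9 kPa, V = 17.7 L, T = 435.6 K.
Step 2 (isothermal): W = P₁V₁ ln(V₂/V₁) = (16122) ln(5.73/17.7) = -18183 J.
W_total = -8862 − 18183 = -27045 J.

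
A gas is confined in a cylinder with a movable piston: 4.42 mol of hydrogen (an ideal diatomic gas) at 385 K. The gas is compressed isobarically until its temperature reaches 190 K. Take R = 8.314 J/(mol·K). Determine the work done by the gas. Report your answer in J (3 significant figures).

Isobaric: W = P ΔV = nR ΔT.
W = (4.42)(8.314)(190 − 385) = -7166 J.

W ≈ -7170 J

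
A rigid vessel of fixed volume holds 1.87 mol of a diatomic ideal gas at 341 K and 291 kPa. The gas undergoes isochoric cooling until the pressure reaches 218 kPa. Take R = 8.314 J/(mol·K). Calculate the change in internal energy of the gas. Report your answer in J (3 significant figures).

ΔU ≈ -3320 J

Constant volume ⇒ W = 0, so Q = ΔU = nCᵥΔT with Cᵥ = 5R/2 = 20.79 J/(mol·K).
At constant V, T₂/T₁ = P₂/P₁ ⇒ ΔT = T₁(P₂/P₁ − 1) = 341·(218/291 − 1) = -85.54 K.
ΔU = (1.87)(20.79)(-85.54) = -3325 J.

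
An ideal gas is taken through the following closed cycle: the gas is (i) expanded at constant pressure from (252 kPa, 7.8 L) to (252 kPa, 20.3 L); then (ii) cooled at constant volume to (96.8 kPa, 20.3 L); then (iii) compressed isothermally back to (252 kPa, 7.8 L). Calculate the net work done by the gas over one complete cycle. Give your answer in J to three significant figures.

W_net ≈ 1270 J

Leg (i): W = PΔV = (252)(20.3 − 7.8) = 3150 J.
Leg (ii): W = 0.
Leg (iii): W = PᵢVᵢ ln(V_f/Vᵢ) = (1965) ln(7.8/20.3) = -1880 J.
W_net = 3150 − 1880 = 1270 J.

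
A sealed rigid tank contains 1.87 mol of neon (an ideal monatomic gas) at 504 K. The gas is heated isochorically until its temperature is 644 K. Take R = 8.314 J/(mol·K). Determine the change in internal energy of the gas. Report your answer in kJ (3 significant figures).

Constant volume ⇒ W = 0, so Q = ΔU = nCᵥΔT with Cᵥ = 3R/2 = 12.47 J/(mol·K).
ΔU = (1.87)(12.47)(644 − 504) = 3265 J.

ΔU ≈ 3.26 kJ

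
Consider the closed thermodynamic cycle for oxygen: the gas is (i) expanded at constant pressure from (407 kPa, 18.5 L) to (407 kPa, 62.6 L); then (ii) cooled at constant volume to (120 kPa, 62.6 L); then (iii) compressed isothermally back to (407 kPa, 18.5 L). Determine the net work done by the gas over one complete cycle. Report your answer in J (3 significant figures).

Leg (i): W = PΔV = (407)(62.6 − 18.5) = 17949 J.
Leg (ii): W = 0.
Leg (iii): W = PᵢVᵢ ln(V_f/Vᵢ) = (7512) ln(18.5/62.6) = -9157 J.
W_net = 17949 − 9157 = 8792 J.

W_net ≈ 8790 J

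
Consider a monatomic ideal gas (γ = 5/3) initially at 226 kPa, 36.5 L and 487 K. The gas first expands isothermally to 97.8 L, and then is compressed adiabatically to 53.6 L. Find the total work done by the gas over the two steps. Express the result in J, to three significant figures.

W_total ≈ 2030 J

Step 1 (isothermal): W = P₁V₁ ln(V₂/V₁) = (8249) ln(97.8/36.5) = 8130 J.
After step 1: P = 84.35 kPa, V = 97.8 L, T = 487 K.
Step 2 (adiabatic): W = (P₁V₁ − P₂V₂)/(γ−1) = (8249 − 12317)/0.667 = -6103 J.
W_total = 8130 − 6103 = 2028 J.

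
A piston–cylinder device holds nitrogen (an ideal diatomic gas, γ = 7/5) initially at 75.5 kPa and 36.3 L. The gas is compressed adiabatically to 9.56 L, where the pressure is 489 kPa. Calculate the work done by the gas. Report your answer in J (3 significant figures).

W ≈ -4840 J

Adiabatic: W = (P₁V₁ − P₂V₂)/(γ − 1) with γ = 7/5.
P₁V₁ = 2741 J, P₂V₂ = 4675 J.
W = (2741 − 4675) / 0.4 = -4835 J.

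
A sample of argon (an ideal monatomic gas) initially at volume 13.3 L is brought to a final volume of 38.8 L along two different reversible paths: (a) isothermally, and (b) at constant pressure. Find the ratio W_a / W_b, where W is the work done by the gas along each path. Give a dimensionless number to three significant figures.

Path (a) isothermal: W = P₁V₁ ln(V₂/V₁) → W_a/(P₁V₁) = 1.071.
Path (b) isobaric: W = P₁(V₂ − V₁) → W_b/(P₁V₁) = 1.917.
W_a / W_b = 1.071 / 1.917 = 0.5584.

W_a / W_b ≈ 0.558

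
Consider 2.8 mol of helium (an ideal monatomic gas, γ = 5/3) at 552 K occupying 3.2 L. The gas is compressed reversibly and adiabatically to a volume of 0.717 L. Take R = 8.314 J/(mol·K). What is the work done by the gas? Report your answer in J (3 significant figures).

W ≈ -33000 J

Adiabatic: TV^(γ−1) = const with γ = 5/3.
T₂ = T₁ (V₁/V₂)^(γ−1) = 552 × (3.2/0.717)^0.667 = 552 × 2.711 = 1496 K.
W_by = nCᵥ(T₁ − T₂) = (2.8)(12.47)(552 − 1496) = -32975 J.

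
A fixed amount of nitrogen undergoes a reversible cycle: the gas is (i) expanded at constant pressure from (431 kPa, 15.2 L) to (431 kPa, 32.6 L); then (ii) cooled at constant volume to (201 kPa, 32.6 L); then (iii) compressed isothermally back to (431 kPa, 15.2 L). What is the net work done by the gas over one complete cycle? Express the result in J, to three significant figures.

W_net ≈ 2500 J

Leg (i): W = PΔV = (431)(32.6 − 15.2) = 7499 J.
Leg (ii): W = 0.
Leg (iii): W = PᵢVᵢ ln(V_f/Vᵢ) = (6553) ln(15.2/32.6) = -5000 J.
W_net = 7499 − 5000 = 2500 J.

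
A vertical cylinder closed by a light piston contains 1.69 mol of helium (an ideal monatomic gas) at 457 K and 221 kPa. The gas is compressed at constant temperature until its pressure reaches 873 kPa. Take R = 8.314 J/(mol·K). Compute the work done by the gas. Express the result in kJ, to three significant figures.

Isothermal process: W = nRT ln(V₂/V₁) = nRT ln(P₁/P₂).
W = (1.69)(8.314)(457) × ln(221/873)
  = 6421 × ln(0.2532) = 6421 × -1.374
W_by_gas = -8821 J.

W ≈ -8.82 kJ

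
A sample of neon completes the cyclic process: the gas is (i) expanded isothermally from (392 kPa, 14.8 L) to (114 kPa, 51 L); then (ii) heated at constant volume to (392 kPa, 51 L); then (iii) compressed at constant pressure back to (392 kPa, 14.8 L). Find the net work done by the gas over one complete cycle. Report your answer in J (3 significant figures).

Leg (i): W = PᵢVᵢ ln(V_f/Vᵢ) = (5802) ln(51/14.8) = 7178 J.
Leg (ii): W = 0.
Leg (iii): W = PΔV = (392)(14.8 − 51) = -14190 J.
W_net = 7178 − 14190 = -7013 J.

W_net ≈ -7010 J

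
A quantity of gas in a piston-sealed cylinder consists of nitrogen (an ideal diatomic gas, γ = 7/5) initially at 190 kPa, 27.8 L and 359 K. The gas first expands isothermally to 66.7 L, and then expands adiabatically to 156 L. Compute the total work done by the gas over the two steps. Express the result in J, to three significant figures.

W_total ≈ 8430 J

Step 1 (isothermal): W = P₁V₁ ln(V₂/V₁) = (5282) ln(66.7/27.8) = 4623 J.
After step 1: P = 79.19 kPa, V = 66.7 L, T = 359 K.
Step 2 (adiabatic): W = (P₁V₁ − P₂V₂)/(γ−1) = (5282 − 3760)/0.4 = 3805 J.
W_total = 4623 + 3805 = 8427 J.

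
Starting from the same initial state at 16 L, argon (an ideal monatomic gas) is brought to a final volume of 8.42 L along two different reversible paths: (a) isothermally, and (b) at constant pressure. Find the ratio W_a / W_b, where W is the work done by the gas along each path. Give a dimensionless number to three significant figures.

Path (a) isothermal: W = P₁V₁ ln(V₂/V₁) → W_a/(P₁V₁) = -0.642.
Path (b) isobaric: W = P₁(V₂ − V₁) → W_b/(P₁V₁) = -0.4738.
W_a / W_b = -0.642 / -0.4738 = 1.355.

W_a / W_b ≈ 1.36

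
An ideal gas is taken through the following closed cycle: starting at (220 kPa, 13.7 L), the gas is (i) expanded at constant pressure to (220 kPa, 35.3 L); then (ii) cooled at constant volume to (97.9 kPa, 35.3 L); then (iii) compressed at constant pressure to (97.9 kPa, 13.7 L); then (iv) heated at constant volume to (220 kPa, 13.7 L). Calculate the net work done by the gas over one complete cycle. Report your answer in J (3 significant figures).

W_net ≈ 2640 J

Constant-volume legs do no work.
W(i) = (220)(35.3 − 13.7) = 4752 J; W(iii) = (97.9)(13.7 − 35.3) = -2115 J.
W_net = 4752 − 2115 = 2637 J (the clockwise enclosed area).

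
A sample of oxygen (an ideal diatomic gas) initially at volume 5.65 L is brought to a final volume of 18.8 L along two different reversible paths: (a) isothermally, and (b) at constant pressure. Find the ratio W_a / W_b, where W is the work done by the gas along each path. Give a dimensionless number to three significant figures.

W_a / W_b ≈ 0.517

Path (a) isothermal: W = P₁V₁ ln(V₂/V₁) → W_a/(P₁V₁) = 1.202.
Path (b) isobaric: W = P₁(V₂ − V₁) → W_b/(P₁V₁) = 2.327.
W_a / W_b = 1.202 / 2.327 = 0.5165.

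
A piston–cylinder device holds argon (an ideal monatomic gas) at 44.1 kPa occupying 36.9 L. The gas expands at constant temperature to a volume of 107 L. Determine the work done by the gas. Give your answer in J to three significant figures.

W ≈ 1730 J

Isothermal: W = nRT ln(V₂/V₁) = P₁V₁ ln(V₂/V₁).
P₁V₁ = (44.1 kPa)(36.9 L) = 1627 J.
W = 1627 × ln(107/36.9) = 1627 × 1.065
W_by_gas = 1732 J.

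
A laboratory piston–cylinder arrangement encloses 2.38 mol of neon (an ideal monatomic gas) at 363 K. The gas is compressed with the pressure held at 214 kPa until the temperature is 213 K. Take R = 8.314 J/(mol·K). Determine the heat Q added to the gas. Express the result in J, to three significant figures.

Q ≈ -7420 J

Isobaric: W = nRΔT = (2.38)(8.314)(-150) = -2968 J.
ΔU = nCᵥΔT with Cᵥ = 3R/2: ΔU = (2.38)(12.47)(-150) = -4452 J.
Q = ΔU + W = -4452 − 2968 = -7420 J.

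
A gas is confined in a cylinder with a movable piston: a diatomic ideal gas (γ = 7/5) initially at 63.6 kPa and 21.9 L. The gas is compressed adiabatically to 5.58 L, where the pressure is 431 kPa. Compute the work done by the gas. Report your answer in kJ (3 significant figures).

Adiabatic: W = (P₁V₁ − P₂V₂)/(γ − 1) with γ = 7/5.
P₁V₁ = 1393 J, P₂V₂ = 2405 J.
W = (1393 − 2405) / 0.4 = -2530 J.

W ≈ -2.53 kJ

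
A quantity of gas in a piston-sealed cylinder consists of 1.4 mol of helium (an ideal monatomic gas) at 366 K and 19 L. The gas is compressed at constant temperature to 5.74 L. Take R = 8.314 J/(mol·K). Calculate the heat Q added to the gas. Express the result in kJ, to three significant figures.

Q ≈ -5.10 kJ

Isothermal ⇒ ΔU = 0, so Q = W = nRT ln(V₂/V₁).
Q = (1.4)(8.314)(366) ln(5.74/19) = 4260 × -1.197 = -5099 J.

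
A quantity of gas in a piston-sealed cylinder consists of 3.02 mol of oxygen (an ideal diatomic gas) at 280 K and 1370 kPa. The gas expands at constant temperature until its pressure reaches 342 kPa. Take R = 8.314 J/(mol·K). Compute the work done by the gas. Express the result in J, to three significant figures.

W ≈ 9760 J

Isothermal process: W = nRT ln(V₂/V₁) = nRT ln(P₁/P₂).
W = (3.02)(8.314)(280) × ln(1370/342)
  = 7030 × ln(4.006) = 7030 × 1.388
W_by_gas = 9756 J.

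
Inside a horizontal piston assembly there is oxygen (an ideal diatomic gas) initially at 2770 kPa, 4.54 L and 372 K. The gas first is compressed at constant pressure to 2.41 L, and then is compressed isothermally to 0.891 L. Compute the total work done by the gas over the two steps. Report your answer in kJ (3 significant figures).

W_total ≈ -12.5 kJ

Step 1 (isobaric): W = PΔV = (2770 kPa)(2.41 − 4.54 L) = -5900 J.
After step 1: P = 2770 kPa, V = 2.41 L, T = 197.5 K.
Step 2 (isothermal): W = P₁V₁ ln(V₂/V₁) = (6676) ln(0.891/2.41) = -6643 J.
W_total = -5900 − 6643 = -12543 J.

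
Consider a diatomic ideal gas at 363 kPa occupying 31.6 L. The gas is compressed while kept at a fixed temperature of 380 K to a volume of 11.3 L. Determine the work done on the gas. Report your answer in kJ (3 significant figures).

Isothermal: W = nRT ln(V₂/V₁) = P₁V₁ ln(V₂/V₁).
P₁V₁ = (363 kPa)(31.6 L) = 11471 J.
W = 11471 × ln(11.3/31.6) = 11471 × -1.028
W_by_gas = -11796 J; work on gas = −W_by = 11796 J.

W ≈ 11.8 kJ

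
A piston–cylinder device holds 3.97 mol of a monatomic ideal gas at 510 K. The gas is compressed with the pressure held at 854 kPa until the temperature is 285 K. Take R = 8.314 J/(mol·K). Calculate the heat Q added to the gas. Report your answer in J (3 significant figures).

Q ≈ -18600 J

Isobaric: W = nRΔT = (3.97)(8.314)(-225) = -7426 J.
ΔU = nCᵥΔT with Cᵥ = 3R/2: ΔU = (3.97)(12.47)(-225) = -11140 J.
Q = ΔU + W = -11140 − 7426 = -18566 J.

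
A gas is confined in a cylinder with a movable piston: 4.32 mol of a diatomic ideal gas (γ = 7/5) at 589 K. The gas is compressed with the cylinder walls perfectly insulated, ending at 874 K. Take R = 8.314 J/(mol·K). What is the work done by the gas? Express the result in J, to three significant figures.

W ≈ -25600 J

Adiabatic ⇒ Q = 0, so W_by = −ΔU = nCᵥ(T₁ − T₂).
Cᵥ = 5R/2 = 20.79 J/(mol·K).
W = (4.32)(20.79)(589 − 874) = -25590 J.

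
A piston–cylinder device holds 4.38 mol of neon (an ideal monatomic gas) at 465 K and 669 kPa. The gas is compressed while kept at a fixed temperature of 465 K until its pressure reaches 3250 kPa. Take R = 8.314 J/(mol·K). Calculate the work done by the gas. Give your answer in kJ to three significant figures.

W ≈ -26.8 kJ

Isothermal process: W = nRT ln(V₂/V₁) = nRT ln(P₁/P₂).
W = (4.38)(8.314)(465) × ln(669/3250)
  = 16933 × ln(0.2058) = 16933 × -1.581
W_by_gas = -26765 J.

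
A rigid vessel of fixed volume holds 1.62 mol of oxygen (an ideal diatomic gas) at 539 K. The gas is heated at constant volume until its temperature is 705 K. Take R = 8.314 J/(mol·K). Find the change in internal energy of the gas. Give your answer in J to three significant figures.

Constant volume ⇒ W = 0, so Q = ΔU = nCᵥΔT with Cᵥ = 5R/2 = 20.79 J/(mol·K).
ΔU = (1.62)(20.79)(705 − 539) = 5590 J.

ΔU ≈ 5590 J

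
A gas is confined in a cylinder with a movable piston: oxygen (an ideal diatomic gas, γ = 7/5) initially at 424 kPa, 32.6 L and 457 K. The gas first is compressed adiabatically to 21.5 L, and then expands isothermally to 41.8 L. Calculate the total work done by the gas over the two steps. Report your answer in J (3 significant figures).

Step 1 (adiabatic): W = (P₁V₁ − P₂V₂)/(γ−1) = (13822 − 16327)/0.4 = -6260 J.
After step 1: P = 759.4 kPa, V = 21.5 L, T = 539.8 K.
Step 2 (isothermal): W = P₁V₁ ln(V₂/V₁) = (16327) ln(41.8/21.5) = 10855 J.
W_total = -6260 + 10855 = 4594 J.

W_total ≈ 4590 J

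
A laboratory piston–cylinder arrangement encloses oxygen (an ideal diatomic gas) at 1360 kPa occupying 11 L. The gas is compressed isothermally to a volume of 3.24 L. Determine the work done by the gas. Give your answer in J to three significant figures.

Isothermal: W = nRT ln(V₂/V₁) = P₁V₁ ln(V₂/V₁).
P₁V₁ = (1360 kPa)(11 L) = 14960 J.
W = 14960 × ln(3.24/11) = 14960 × -1.222
W_by_gas = -18286 J.

W ≈ -18300 J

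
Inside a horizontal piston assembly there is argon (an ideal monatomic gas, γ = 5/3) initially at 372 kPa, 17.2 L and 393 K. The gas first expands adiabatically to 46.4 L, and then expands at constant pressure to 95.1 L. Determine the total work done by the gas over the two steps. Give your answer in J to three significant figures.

W_total ≈ 8110 J

Step 1 (adiabatic): W = (P₁V₁ − P₂V₂)/(γ−1) = (6398 − 3302)/0.667 = 4645 J.
After step 1: P = 71.16 kPa, V = 46.4 L, T = 202.8 K.
Step 2 (isobaric): W = PΔV = (71.16 kPa)(95.1 − 46.4 L) = 3465 J.
W_total = 4645 + 3465 = 8110 J.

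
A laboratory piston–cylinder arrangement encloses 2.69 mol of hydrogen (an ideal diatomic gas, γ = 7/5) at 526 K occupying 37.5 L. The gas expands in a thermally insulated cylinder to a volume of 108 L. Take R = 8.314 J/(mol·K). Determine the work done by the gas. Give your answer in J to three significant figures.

W ≈ 10100 J

Adiabatic: TV^(γ−1) = const with γ = 7/5.
T₂ = T₁ (V₁/V₂)^(γ−1) = 526 × (37.5/108)^0.4 = 526 × 0.655 = 344.5 K.
W_by = nCᵥ(T₁ − T₂) = (2.69)(20.79)(526 − 344.5) = 10146 J.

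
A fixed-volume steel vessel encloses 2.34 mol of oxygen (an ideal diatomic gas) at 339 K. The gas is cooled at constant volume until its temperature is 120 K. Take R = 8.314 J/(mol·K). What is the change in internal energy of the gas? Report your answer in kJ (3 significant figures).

ΔU ≈ -10.7 kJ

Constant volume ⇒ W = 0, so Q = ΔU = nCᵥΔT with Cᵥ = 5R/2 = 20.79 J/(mol·K).
ΔU = (2.34)(20.79)(120 − 339) = -10651 J.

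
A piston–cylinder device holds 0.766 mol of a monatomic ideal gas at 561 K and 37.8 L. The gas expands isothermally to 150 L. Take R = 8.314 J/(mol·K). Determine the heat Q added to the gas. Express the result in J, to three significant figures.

Q ≈ 4920 J

Isothermal ⇒ ΔU = 0, so Q = W = nRT ln(V₂/V₁).
Q = (0.766)(8.314)(561) ln(150/37.8) = 3573 × 1.378 = 4924 J.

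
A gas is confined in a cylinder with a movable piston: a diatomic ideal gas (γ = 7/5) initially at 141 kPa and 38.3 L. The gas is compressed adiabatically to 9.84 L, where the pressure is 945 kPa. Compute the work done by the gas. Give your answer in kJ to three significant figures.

W ≈ -9.75 kJ

Adiabatic: W = (P₁V₁ − P₂V₂)/(γ − 1) with γ = 7/5.
P₁V₁ = 5400 J, P₂V₂ = 9299 J.
W = (5400 − 9299) / 0.4 = -9746 J.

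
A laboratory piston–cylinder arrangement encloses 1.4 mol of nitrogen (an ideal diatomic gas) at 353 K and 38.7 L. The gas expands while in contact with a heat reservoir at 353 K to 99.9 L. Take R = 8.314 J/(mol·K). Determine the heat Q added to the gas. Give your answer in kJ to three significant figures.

Isothermal ⇒ ΔU = 0, so Q = W = nRT ln(V₂/V₁).
Q = (1.4)(8.314)(353) ln(99.9/38.7) = 4109 × 0.9483 = 3896 J.

Q ≈ 3.90 kJ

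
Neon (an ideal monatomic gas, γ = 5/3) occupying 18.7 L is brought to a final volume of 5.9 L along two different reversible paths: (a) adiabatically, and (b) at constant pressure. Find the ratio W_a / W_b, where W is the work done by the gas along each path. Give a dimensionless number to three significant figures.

Path (a) adiabatic: W = P₁V₁(1 − (V₁/V₂)^(γ−1))/(γ−1) → W_a/(P₁V₁) = -1.737.
Path (b) isobaric: W = P₁(V₂ − V₁) → W_b/(P₁V₁) = -0.6845.
W_a / W_b = -1.737 / -0.6845 = 2.537.

W_a / W_b ≈ 2.54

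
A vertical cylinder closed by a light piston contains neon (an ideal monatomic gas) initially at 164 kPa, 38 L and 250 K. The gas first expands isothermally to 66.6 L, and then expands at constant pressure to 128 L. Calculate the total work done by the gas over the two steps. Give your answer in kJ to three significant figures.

Step 1 (isothermal): W = P₁V₁ ln(V₂/V₁) = (6232) ln(66.6/38) = 3497 J.
After step 1: P = 93.57 kPa, V = 66.6 L, T = 250 K.
Step 2 (isobaric): W = PΔV = (93.57 kPa)(128 − 66.6 L) = 5745 J.
W_total = 3497 + 5745 = 9242 J.

W_total ≈ 9.24 kJ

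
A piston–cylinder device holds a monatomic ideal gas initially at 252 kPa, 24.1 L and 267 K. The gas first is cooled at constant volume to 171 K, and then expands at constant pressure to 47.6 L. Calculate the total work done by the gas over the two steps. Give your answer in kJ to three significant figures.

Step 1 (isochoric): W = 0 (constant volume).
After step 1: P = 161.4 kPa (V unchanged).
Step 2 (isobaric): W = PΔV = (161.4 kPa)(47.6 − 24.1 L) = 3793 J.
W_total = 0 + 3793 = 3793 J.

W_total ≈ 3.79 kJ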